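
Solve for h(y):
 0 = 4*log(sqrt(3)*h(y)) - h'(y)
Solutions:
 -Integral(1/(2*log(_y) + log(3)), (_y, h(y)))/2 = C1 - y


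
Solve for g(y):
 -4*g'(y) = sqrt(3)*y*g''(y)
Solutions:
 g(y) = C1 + C2*y^(1 - 4*sqrt(3)/3)


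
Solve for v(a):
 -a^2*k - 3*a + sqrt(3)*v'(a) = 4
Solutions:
 v(a) = C1 + sqrt(3)*a^3*k/9 + sqrt(3)*a^2/2 + 4*sqrt(3)*a/3


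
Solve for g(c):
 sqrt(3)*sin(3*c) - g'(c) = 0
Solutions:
 g(c) = C1 - sqrt(3)*cos(3*c)/3


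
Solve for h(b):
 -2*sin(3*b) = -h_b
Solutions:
 h(b) = C1 - 2*cos(3*b)/3


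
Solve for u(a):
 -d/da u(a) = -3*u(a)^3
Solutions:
 u(a) = -sqrt(2)*sqrt(-1/(C1 + 3*a))/2
 u(a) = sqrt(2)*sqrt(-1/(C1 + 3*a))/2


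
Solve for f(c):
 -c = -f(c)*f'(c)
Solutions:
 f(c) = -sqrt(C1 + c^2)
 f(c) = sqrt(C1 + c^2)


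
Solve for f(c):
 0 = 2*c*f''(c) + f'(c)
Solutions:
 f(c) = C1 + C2*sqrt(c)


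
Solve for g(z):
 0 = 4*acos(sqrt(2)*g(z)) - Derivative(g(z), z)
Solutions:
 Integral(1/acos(sqrt(2)*_y), (_y, g(z))) = C1 + 4*z


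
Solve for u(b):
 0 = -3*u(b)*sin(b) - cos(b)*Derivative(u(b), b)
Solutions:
 u(b) = C1*cos(b)^3


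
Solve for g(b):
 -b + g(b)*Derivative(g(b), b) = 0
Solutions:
 g(b) = -sqrt(C1 + b^2)
 g(b) = sqrt(C1 + b^2)


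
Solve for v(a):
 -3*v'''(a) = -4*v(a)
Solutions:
 v(a) = C3*exp(6^(2/3)*a/3) + (C1*sin(2^(2/3)*3^(1/6)*a/2) + C2*cos(2^(2/3)*3^(1/6)*a/2))*exp(-6^(2/3)*a/6)


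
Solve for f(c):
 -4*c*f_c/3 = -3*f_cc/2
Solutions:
 f(c) = C1 + C2*erfi(2*c/3)


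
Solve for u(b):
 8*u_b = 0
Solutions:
 u(b) = C1


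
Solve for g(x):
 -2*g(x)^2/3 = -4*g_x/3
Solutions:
 g(x) = -2/(C1 + x)


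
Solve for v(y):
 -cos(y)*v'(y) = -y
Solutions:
 v(y) = C1 + Integral(y/cos(y), y)


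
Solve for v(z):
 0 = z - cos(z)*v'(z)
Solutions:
 v(z) = C1 + Integral(z/cos(z), z)


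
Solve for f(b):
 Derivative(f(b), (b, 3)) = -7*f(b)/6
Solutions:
 f(b) = C3*exp(-6^(2/3)*7^(1/3)*b/6) + (C1*sin(2^(2/3)*3^(1/6)*7^(1/3)*b/4) + C2*cos(2^(2/3)*3^(1/6)*7^(1/3)*b/4))*exp(6^(2/3)*7^(1/3)*b/12)


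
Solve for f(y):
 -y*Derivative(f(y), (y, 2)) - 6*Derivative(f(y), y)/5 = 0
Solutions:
 f(y) = C1 + C2/y^(1/5)


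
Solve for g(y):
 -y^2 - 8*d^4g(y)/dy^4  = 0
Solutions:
 g(y) = C1 + C2*y + C3*y^2 + C4*y^3 - y^6/2880


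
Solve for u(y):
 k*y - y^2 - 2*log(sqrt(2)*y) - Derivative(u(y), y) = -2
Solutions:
 u(y) = C1 + k*y^2/2 - y^3/3 - 2*y*log(y) - y*log(2) + 4*y


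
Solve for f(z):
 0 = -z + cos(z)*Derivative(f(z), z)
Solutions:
 f(z) = C1 + Integral(z/cos(z), z)


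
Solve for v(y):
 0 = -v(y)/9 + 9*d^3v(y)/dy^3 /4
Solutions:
 v(y) = C3*exp(6^(2/3)*y/9) + (C1*sin(2^(2/3)*3^(1/6)*y/6) + C2*cos(2^(2/3)*3^(1/6)*y/6))*exp(-6^(2/3)*y/18)


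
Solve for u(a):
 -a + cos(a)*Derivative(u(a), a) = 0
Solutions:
 u(a) = C1 + Integral(a/cos(a), a)


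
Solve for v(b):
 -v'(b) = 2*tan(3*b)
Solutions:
 v(b) = C1 + 2*log(cos(3*b))/3


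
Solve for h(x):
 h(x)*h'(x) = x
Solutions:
 h(x) = -sqrt(C1 + x^2)
 h(x) = sqrt(C1 + x^2)


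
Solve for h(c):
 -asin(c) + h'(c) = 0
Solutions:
 h(c) = C1 + c*asin(c) + sqrt(1 - c^2)


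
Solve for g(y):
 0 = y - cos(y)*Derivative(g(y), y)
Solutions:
 g(y) = C1 + Integral(y/cos(y), y)


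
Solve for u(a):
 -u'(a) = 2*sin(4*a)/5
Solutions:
 u(a) = C1 + cos(4*a)/10


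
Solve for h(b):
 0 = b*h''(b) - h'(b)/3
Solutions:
 h(b) = C1 + C2*b^(4/3)


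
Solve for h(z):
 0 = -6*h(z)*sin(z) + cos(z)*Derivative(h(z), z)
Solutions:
 h(z) = C1/cos(z)^6


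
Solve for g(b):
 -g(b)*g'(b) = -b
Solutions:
 g(b) = -sqrt(C1 + b^2)
 g(b) = sqrt(C1 + b^2)


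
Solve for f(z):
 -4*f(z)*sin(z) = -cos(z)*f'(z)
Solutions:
 f(z) = C1/cos(z)^4


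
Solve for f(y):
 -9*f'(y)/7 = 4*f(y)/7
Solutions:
 f(y) = C1*exp(-4*y/9)


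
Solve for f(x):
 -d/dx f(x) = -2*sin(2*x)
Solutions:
 f(x) = C1 - cos(2*x)


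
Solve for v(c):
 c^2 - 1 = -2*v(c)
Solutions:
 v(c) = 1/2 - c^2/2


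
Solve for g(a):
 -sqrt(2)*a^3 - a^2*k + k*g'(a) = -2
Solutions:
 g(a) = C1 + sqrt(2)*a^4/(4*k) + a^3/3 - 2*a/k


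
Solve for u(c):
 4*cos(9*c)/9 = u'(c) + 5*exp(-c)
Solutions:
 u(c) = C1 + 4*sin(9*c)/81 + 5*exp(-c)


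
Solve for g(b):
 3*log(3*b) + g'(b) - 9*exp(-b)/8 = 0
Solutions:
 g(b) = C1 - 3*b*log(b) + 3*b*(1 - log(3)) - 9*exp(-b)/8


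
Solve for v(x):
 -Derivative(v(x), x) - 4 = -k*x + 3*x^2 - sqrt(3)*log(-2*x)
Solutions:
 v(x) = C1 + k*x^2/2 - x^3 + sqrt(3)*x*log(-x) + x*(-4 - sqrt(3) + sqrt(3)*log(2))


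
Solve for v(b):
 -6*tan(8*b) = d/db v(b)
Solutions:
 v(b) = C1 + 3*log(cos(8*b))/4


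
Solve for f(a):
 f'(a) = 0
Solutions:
 f(a) = C1


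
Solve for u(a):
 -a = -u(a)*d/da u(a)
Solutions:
 u(a) = -sqrt(C1 + a^2)
 u(a) = sqrt(C1 + a^2)


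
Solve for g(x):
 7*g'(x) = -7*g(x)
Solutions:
 g(x) = C1*exp(-x)


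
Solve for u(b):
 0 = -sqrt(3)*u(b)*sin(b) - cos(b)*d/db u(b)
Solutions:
 u(b) = C1*cos(b)^(sqrt(3))


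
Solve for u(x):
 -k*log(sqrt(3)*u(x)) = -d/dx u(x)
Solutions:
 Integral(1/(2*log(_y) + log(3)), (_y, u(x))) = C1 + k*x/2


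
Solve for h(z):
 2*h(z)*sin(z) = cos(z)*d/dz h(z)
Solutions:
 h(z) = C1/cos(z)^2


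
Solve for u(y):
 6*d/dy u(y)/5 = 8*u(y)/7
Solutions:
 u(y) = C1*exp(20*y/21)


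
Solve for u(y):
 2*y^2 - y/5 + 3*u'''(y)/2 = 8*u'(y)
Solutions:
 u(y) = C1 + C2*exp(-4*sqrt(3)*y/3) + C3*exp(4*sqrt(3)*y/3) + y^3/12 - y^2/80 + 3*y/32


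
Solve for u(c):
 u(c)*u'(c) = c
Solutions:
 u(c) = -sqrt(C1 + c^2)
 u(c) = sqrt(C1 + c^2)


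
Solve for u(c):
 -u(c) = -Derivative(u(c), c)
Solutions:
 u(c) = C1*exp(c)


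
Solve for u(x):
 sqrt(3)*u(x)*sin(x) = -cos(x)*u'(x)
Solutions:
 u(x) = C1*cos(x)^(sqrt(3))


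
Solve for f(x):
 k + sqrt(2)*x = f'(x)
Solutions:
 f(x) = C1 + k*x + sqrt(2)*x^2/2


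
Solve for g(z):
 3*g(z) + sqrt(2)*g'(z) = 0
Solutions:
 g(z) = C1*exp(-3*sqrt(2)*z/2)


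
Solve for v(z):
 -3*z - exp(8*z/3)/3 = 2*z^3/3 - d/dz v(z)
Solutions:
 v(z) = C1 + z^4/6 + 3*z^2/2 + exp(8*z/3)/8


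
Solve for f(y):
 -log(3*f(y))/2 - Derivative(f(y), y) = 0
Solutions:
 2*Integral(1/(log(_y) + log(3)), (_y, f(y))) = C1 - y


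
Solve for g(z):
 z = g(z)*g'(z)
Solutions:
 g(z) = -sqrt(C1 + z^2)
 g(z) = sqrt(C1 + z^2)


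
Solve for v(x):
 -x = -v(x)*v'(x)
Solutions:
 v(x) = -sqrt(C1 + x^2)
 v(x) = sqrt(C1 + x^2)


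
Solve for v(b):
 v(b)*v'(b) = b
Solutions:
 v(b) = -sqrt(C1 + b^2)
 v(b) = sqrt(C1 + b^2)


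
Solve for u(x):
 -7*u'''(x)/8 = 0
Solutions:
 u(x) = C1 + C2*x + C3*x^2


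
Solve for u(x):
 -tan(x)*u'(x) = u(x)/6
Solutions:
 u(x) = C1/sin(x)^(1/6)


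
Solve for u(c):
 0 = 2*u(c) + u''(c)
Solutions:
 u(c) = C1*sin(sqrt(2)*c) + C2*cos(sqrt(2)*c)


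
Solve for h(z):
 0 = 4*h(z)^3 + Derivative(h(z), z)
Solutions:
 h(z) = -sqrt(2)*sqrt(-1/(C1 - 4*z))/2
 h(z) = sqrt(2)*sqrt(-1/(C1 - 4*z))/2


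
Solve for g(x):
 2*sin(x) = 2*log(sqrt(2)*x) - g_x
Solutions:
 g(x) = C1 + 2*x*log(x) - 2*x + x*log(2) + 2*cos(x)


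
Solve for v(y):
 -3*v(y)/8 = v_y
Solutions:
 v(y) = C1*exp(-3*y/8)


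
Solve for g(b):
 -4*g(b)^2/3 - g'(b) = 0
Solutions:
 g(b) = 3/(C1 + 4*b)


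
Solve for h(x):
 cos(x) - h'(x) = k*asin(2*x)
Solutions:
 h(x) = C1 - k*(x*asin(2*x) + sqrt(1 - 4*x^2)/2) + sin(x)


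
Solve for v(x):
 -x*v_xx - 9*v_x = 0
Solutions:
 v(x) = C1 + C2/x^8


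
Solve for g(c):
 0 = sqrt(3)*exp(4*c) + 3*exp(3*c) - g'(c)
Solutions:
 g(c) = C1 + sqrt(3)*exp(4*c)/4 + exp(3*c)


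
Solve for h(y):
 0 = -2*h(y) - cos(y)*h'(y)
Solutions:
 h(y) = C1*(sin(y) - 1)/(sin(y) + 1)


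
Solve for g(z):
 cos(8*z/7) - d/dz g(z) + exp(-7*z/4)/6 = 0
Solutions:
 g(z) = C1 + 7*sin(8*z/7)/8 - 2*exp(-7*z/4)/21


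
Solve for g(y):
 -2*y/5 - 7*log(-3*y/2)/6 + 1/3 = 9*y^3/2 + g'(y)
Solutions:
 g(y) = C1 - 9*y^4/8 - y^2/5 - 7*y*log(-y)/6 + y*(-7*log(3) + 7*log(2) + 9)/6


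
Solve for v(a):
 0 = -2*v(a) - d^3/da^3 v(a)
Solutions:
 v(a) = C3*exp(-2^(1/3)*a) + (C1*sin(2^(1/3)*sqrt(3)*a/2) + C2*cos(2^(1/3)*sqrt(3)*a/2))*exp(2^(1/3)*a/2)


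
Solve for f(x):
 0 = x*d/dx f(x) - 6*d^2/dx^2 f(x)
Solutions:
 f(x) = C1 + C2*erfi(sqrt(3)*x/6)


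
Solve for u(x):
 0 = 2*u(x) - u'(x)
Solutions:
 u(x) = C1*exp(2*x)


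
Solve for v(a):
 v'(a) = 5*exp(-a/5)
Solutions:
 v(a) = C1 - 25*exp(-a/5)


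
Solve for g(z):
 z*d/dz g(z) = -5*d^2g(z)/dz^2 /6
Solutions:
 g(z) = C1 + C2*erf(sqrt(15)*z/5)


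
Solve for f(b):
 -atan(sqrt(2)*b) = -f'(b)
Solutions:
 f(b) = C1 + b*atan(sqrt(2)*b) - sqrt(2)*log(2*b^2 + 1)/4


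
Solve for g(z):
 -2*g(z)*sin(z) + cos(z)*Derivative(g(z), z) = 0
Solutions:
 g(z) = C1/cos(z)^2


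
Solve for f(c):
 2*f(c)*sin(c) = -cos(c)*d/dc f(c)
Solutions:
 f(c) = C1*cos(c)^2


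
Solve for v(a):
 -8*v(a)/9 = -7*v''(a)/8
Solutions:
 v(a) = C1*exp(-8*sqrt(7)*a/21) + C2*exp(8*sqrt(7)*a/21)


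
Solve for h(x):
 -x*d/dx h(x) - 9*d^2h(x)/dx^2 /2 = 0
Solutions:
 h(x) = C1 + C2*erf(x/3)


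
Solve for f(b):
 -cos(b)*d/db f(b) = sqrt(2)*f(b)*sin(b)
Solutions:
 f(b) = C1*cos(b)^(sqrt(2))


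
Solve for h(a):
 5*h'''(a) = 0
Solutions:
 h(a) = C1 + C2*a + C3*a^2


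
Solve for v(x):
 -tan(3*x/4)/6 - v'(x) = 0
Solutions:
 v(x) = C1 + 2*log(cos(3*x/4))/9


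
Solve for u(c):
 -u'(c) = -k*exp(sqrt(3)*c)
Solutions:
 u(c) = C1 + sqrt(3)*k*exp(sqrt(3)*c)/3


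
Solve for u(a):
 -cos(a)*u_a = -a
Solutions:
 u(a) = C1 + Integral(a/cos(a), a)


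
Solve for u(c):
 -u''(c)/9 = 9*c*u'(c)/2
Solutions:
 u(c) = C1 + C2*erf(9*c/2)


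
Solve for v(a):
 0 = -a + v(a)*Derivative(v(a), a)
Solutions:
 v(a) = -sqrt(C1 + a^2)
 v(a) = sqrt(C1 + a^2)


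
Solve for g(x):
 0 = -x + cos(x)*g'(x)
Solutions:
 g(x) = C1 + Integral(x/cos(x), x)


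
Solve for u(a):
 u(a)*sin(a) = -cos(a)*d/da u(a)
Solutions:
 u(a) = C1*cos(a)


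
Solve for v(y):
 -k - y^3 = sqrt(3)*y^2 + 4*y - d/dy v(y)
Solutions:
 v(y) = C1 + k*y + y^4/4 + sqrt(3)*y^3/3 + 2*y^2


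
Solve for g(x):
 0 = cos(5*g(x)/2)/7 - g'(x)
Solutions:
 -x/7 - log(sin(5*g(x)/2) - 1)/5 + log(sin(5*g(x)/2) + 1)/5 = C1


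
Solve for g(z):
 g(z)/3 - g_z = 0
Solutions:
 g(z) = C1*exp(z/3)


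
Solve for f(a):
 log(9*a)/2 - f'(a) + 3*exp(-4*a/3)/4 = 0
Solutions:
 f(a) = C1 + a*log(a)/2 + a*(-1/2 + log(3)) - 9*exp(-4*a/3)/16


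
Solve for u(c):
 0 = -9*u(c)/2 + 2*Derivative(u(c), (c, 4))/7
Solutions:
 u(c) = C1*exp(-sqrt(6)*7^(1/4)*c/2) + C2*exp(sqrt(6)*7^(1/4)*c/2) + C3*sin(sqrt(6)*7^(1/4)*c/2) + C4*cos(sqrt(6)*7^(1/4)*c/2)


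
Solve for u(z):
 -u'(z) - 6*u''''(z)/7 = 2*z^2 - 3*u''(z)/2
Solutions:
 u(z) = C1 + C2*exp(21^(1/3)*z*(21^(1/3)/(sqrt(15) + 6)^(1/3) + (sqrt(15) + 6)^(1/3))/12)*sin(3^(1/6)*7^(1/3)*z*(-3^(2/3)*(sqrt(15) + 6)^(1/3) + 3*7^(1/3)/(sqrt(15) + 6)^(1/3))/12) + C3*exp(21^(1/3)*z*(21^(1/3)/(sqrt(15) + 6)^(1/3) + (sqrt(15) + 6)^(1/3))/12)*cos(3^(1/6)*7^(1/3)*z*(-3^(2/3)*(sqrt(15) + 6)^(1/3) + 3*7^(1/3)/(sqrt(15) + 6)^(1/3))/12) + C4*exp(-21^(1/3)*z*(21^(1/3)/(sqrt(15) + 6)^(1/3) + (sqrt(15) + 6)^(1/3))/6) - 2*z^3/3 - 3*z^2 - 9*z


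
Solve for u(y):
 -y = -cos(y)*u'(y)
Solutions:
 u(y) = C1 + Integral(y/cos(y), y)


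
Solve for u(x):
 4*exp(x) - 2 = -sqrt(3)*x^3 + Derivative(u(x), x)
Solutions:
 u(x) = C1 + sqrt(3)*x^4/4 - 2*x + 4*exp(x)


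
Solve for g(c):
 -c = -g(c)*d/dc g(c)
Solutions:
 g(c) = -sqrt(C1 + c^2)
 g(c) = sqrt(C1 + c^2)


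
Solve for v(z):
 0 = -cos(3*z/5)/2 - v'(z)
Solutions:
 v(z) = C1 - 5*sin(3*z/5)/6


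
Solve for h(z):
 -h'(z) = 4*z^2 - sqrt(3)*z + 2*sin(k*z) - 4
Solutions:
 h(z) = C1 - 4*z^3/3 + sqrt(3)*z^2/2 + 4*z + 2*cos(k*z)/k


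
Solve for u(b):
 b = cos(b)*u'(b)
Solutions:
 u(b) = C1 + Integral(b/cos(b), b)


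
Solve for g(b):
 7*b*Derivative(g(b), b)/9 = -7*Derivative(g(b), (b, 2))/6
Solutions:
 g(b) = C1 + C2*erf(sqrt(3)*b/3)


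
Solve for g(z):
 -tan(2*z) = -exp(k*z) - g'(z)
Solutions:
 g(z) = C1 - Piecewise((exp(k*z)/k, Ne(k, 0)), (z, True)) - log(cos(2*z))/2


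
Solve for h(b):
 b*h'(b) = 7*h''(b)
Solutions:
 h(b) = C1 + C2*erfi(sqrt(14)*b/14)


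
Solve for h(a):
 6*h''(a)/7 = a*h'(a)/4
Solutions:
 h(a) = C1 + C2*erfi(sqrt(21)*a/12)


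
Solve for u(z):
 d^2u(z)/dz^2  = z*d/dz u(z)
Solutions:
 u(z) = C1 + C2*erfi(sqrt(2)*z/2)


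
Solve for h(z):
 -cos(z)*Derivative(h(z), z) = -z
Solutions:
 h(z) = C1 + Integral(z/cos(z), z)


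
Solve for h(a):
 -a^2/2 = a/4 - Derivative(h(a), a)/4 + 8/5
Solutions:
 h(a) = C1 + 2*a^3/3 + a^2/2 + 32*a/5


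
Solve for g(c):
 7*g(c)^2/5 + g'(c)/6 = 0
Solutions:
 g(c) = 5/(C1 + 42*c)


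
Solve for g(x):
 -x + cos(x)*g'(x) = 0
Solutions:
 g(x) = C1 + Integral(x/cos(x), x)


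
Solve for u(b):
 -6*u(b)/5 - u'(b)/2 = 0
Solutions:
 u(b) = C1*exp(-12*b/5)


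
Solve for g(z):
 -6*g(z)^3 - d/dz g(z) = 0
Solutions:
 g(z) = -sqrt(2)*sqrt(-1/(C1 - 6*z))/2
 g(z) = sqrt(2)*sqrt(-1/(C1 - 6*z))/2


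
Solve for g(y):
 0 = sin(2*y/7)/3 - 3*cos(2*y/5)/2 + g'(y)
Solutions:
 g(y) = C1 + 15*sin(2*y/5)/4 + 7*cos(2*y/7)/6


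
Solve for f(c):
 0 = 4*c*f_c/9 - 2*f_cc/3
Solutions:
 f(c) = C1 + C2*erfi(sqrt(3)*c/3)


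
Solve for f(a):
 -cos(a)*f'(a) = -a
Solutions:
 f(a) = C1 + Integral(a/cos(a), a)


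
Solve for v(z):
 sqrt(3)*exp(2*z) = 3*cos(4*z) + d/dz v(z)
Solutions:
 v(z) = C1 + sqrt(3)*exp(2*z)/2 - 3*sin(4*z)/4


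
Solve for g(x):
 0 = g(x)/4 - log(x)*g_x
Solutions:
 g(x) = C1*exp(li(x)/4)


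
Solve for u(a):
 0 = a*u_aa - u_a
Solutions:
 u(a) = C1 + C2*a^2


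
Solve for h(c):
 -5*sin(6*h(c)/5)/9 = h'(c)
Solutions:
 5*c/9 + 5*log(cos(6*h(c)/5) - 1)/12 - 5*log(cos(6*h(c)/5) + 1)/12 = C1


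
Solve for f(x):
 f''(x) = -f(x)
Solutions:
 f(x) = C1*sin(x) + C2*cos(x)


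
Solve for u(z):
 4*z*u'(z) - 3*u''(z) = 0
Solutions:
 u(z) = C1 + C2*erfi(sqrt(6)*z/3)


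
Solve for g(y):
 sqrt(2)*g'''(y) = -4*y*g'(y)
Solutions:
 g(y) = C1 + Integral(C2*airyai(-sqrt(2)*y) + C3*airybi(-sqrt(2)*y), y)


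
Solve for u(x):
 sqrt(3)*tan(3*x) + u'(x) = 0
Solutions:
 u(x) = C1 + sqrt(3)*log(cos(3*x))/3


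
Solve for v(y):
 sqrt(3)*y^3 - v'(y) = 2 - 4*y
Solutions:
 v(y) = C1 + sqrt(3)*y^4/4 + 2*y^2 - 2*y


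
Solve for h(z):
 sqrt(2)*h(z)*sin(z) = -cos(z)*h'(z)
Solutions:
 h(z) = C1*cos(z)^(sqrt(2))


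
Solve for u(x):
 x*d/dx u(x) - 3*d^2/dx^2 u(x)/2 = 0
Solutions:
 u(x) = C1 + C2*erfi(sqrt(3)*x/3)


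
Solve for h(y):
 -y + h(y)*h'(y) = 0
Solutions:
 h(y) = -sqrt(C1 + y^2)
 h(y) = sqrt(C1 + y^2)


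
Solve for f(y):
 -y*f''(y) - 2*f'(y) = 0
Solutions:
 f(y) = C1 + C2/y


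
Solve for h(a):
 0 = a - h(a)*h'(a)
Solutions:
 h(a) = -sqrt(C1 + a^2)
 h(a) = sqrt(C1 + a^2)


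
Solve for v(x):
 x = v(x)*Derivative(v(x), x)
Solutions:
 v(x) = -sqrt(C1 + x^2)
 v(x) = sqrt(C1 + x^2)


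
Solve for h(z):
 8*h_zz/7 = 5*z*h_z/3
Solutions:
 h(z) = C1 + C2*erfi(sqrt(105)*z/12)


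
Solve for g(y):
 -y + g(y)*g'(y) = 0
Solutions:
 g(y) = -sqrt(C1 + y^2)
 g(y) = sqrt(C1 + y^2)


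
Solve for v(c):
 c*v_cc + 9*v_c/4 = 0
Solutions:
 v(c) = C1 + C2/c^(5/4)


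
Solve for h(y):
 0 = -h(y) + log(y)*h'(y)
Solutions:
 h(y) = C1*exp(li(y))


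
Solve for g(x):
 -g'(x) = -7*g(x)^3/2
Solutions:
 g(x) = -sqrt(-1/(C1 + 7*x))
 g(x) = sqrt(-1/(C1 + 7*x))


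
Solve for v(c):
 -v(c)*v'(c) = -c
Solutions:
 v(c) = -sqrt(C1 + c^2)
 v(c) = sqrt(C1 + c^2)


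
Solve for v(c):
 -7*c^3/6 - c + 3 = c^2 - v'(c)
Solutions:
 v(c) = C1 + 7*c^4/24 + c^3/3 + c^2/2 - 3*c


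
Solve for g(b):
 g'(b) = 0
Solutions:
 g(b) = C1


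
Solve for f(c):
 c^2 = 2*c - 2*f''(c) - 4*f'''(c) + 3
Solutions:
 f(c) = C1 + C2*c + C3*exp(-c/2) - c^4/24 + c^3/2 - 9*c^2/4


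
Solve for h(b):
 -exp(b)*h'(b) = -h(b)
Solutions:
 h(b) = C1*exp(-exp(-b))


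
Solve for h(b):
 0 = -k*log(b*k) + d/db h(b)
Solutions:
 h(b) = C1 + b*k*log(b*k) - b*k


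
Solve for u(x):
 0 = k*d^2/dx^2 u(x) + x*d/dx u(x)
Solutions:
 u(x) = C1 + C2*sqrt(k)*erf(sqrt(2)*x*sqrt(1/k)/2)


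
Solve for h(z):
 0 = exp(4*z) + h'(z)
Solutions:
 h(z) = C1 - exp(4*z)/4


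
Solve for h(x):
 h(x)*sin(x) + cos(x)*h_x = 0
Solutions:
 h(x) = C1*cos(x)


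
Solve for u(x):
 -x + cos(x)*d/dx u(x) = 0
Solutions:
 u(x) = C1 + Integral(x/cos(x), x)


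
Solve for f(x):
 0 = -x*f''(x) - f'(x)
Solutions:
 f(x) = C1 + C2*log(x)


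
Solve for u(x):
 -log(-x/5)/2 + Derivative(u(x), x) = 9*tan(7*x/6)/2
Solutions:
 u(x) = C1 + x*log(-x)/2 - x*log(5)/2 - x/2 - 27*log(cos(7*x/6))/7


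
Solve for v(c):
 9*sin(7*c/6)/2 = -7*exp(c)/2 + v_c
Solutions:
 v(c) = C1 + 7*exp(c)/2 - 27*cos(7*c/6)/7


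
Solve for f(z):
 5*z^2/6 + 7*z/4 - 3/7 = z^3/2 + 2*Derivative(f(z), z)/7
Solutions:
 f(z) = C1 - 7*z^4/16 + 35*z^3/36 + 49*z^2/16 - 3*z/2


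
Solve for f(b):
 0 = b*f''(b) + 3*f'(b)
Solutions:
 f(b) = C1 + C2/b^2


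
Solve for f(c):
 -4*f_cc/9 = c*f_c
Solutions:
 f(c) = C1 + C2*erf(3*sqrt(2)*c/4)


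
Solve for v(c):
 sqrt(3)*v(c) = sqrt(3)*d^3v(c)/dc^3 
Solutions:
 v(c) = C3*exp(c) + (C1*sin(sqrt(3)*c/2) + C2*cos(sqrt(3)*c/2))*exp(-c/2)


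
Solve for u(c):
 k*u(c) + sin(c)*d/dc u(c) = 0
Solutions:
 u(c) = C1*exp(k*(-log(cos(c) - 1) + log(cos(c) + 1))/2)


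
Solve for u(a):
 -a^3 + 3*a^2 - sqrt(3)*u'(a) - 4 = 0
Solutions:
 u(a) = C1 - sqrt(3)*a^4/12 + sqrt(3)*a^3/3 - 4*sqrt(3)*a/3


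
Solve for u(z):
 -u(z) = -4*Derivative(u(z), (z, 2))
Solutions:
 u(z) = C1*exp(-z/2) + C2*exp(z/2)


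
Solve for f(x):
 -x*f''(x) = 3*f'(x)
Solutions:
 f(x) = C1 + C2/x^2


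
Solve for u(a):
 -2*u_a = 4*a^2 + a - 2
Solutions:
 u(a) = C1 - 2*a^3/3 - a^2/4 + a


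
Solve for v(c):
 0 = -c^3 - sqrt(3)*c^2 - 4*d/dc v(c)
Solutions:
 v(c) = C1 - c^4/16 - sqrt(3)*c^3/12


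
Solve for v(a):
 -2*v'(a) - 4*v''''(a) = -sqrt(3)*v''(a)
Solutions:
 v(a) = C1 + C2*exp(a*(3^(5/6)/(sqrt(36 - sqrt(3)) + 6)^(1/3) + 3^(2/3)*(sqrt(36 - sqrt(3)) + 6)^(1/3))/12)*sin(a*(-3^(1/6)*(sqrt(36 - sqrt(3)) + 6)^(1/3) + 3^(1/3)/(sqrt(36 - sqrt(3)) + 6)^(1/3))/4) + C3*exp(a*(3^(5/6)/(sqrt(36 - sqrt(3)) + 6)^(1/3) + 3^(2/3)*(sqrt(36 - sqrt(3)) + 6)^(1/3))/12)*cos(a*(-3^(1/6)*(sqrt(36 - sqrt(3)) + 6)^(1/3) + 3^(1/3)/(sqrt(36 - sqrt(3)) + 6)^(1/3))/4) + C4*exp(-a*(3^(5/6)/(sqrt(36 - sqrt(3)) + 6)^(1/3) + 3^(2/3)*(sqrt(36 - sqrt(3)) + 6)^(1/3))/6)


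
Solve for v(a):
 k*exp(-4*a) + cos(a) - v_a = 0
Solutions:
 v(a) = C1 - k*exp(-4*a)/4 + sin(a)


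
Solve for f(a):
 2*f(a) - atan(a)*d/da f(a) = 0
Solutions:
 f(a) = C1*exp(2*Integral(1/atan(a), a))


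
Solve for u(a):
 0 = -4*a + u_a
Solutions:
 u(a) = C1 + 2*a^2


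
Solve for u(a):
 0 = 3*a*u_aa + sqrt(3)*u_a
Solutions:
 u(a) = C1 + C2*a^(1 - sqrt(3)/3)


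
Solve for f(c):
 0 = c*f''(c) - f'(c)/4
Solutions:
 f(c) = C1 + C2*c^(5/4)


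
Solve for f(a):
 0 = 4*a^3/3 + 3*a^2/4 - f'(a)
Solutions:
 f(a) = C1 + a^4/3 + a^3/4


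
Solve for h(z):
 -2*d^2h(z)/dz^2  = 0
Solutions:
 h(z) = C1 + C2*z


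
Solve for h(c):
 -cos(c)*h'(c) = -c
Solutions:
 h(c) = C1 + Integral(c/cos(c), c)


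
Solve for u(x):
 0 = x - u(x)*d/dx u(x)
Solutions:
 u(x) = -sqrt(C1 + x^2)
 u(x) = sqrt(C1 + x^2)


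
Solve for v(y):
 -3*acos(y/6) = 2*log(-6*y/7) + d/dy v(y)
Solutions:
 v(y) = C1 - 2*y*log(-y) - 3*y*acos(y/6) - 2*y*log(6) + 2*y + 2*y*log(7) + 3*sqrt(36 - y^2)


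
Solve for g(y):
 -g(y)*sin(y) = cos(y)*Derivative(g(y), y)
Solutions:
 g(y) = C1*cos(y)


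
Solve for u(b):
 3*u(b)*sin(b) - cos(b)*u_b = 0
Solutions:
 u(b) = C1/cos(b)^3


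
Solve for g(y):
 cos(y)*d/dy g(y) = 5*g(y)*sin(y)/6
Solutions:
 g(y) = C1/cos(y)^(5/6)


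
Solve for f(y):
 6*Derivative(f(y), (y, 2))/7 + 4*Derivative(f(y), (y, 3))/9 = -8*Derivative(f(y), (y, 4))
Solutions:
 f(y) = C1 + C2*y + (C3*sin(sqrt(6755)*y/252) + C4*cos(sqrt(6755)*y/252))*exp(-y/36)


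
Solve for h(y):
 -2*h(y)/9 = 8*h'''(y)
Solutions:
 h(y) = C3*exp(-6^(1/3)*y/6) + (C1*sin(2^(1/3)*3^(5/6)*y/12) + C2*cos(2^(1/3)*3^(5/6)*y/12))*exp(6^(1/3)*y/12)


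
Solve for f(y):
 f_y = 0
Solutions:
 f(y) = C1


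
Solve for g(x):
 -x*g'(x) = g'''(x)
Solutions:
 g(x) = C1 + Integral(C2*airyai(-x) + C3*airybi(-x), x)


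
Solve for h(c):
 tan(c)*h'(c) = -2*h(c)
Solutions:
 h(c) = C1/sin(c)^2


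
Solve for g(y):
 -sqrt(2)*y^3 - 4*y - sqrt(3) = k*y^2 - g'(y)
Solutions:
 g(y) = C1 + k*y^3/3 + sqrt(2)*y^4/4 + 2*y^2 + sqrt(3)*y


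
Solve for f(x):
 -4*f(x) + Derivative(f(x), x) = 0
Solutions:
 f(x) = C1*exp(4*x)


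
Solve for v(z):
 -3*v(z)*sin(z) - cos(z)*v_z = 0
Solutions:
 v(z) = C1*cos(z)^3


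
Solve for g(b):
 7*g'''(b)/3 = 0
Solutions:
 g(b) = C1 + C2*b + C3*b^2


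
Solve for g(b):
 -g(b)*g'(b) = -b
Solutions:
 g(b) = -sqrt(C1 + b^2)
 g(b) = sqrt(C1 + b^2)


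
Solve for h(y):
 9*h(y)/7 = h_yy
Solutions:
 h(y) = C1*exp(-3*sqrt(7)*y/7) + C2*exp(3*sqrt(7)*y/7)


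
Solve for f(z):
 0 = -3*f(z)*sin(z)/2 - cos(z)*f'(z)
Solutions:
 f(z) = C1*cos(z)^(3/2)


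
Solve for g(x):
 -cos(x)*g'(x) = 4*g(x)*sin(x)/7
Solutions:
 g(x) = C1*cos(x)^(4/7)


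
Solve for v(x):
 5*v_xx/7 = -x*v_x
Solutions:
 v(x) = C1 + C2*erf(sqrt(70)*x/10)


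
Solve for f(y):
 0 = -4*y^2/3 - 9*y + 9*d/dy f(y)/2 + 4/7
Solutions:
 f(y) = C1 + 8*y^3/81 + y^2 - 8*y/63


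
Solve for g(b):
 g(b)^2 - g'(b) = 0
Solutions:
 g(b) = -1/(C1 + b)


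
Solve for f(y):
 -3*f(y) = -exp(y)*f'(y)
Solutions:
 f(y) = C1*exp(-3*exp(-y))


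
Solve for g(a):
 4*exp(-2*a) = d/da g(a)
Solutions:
 g(a) = C1 - 2*exp(-2*a)


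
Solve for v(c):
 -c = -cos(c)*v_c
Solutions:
 v(c) = C1 + Integral(c/cos(c), c)


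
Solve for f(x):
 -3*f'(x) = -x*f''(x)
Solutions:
 f(x) = C1 + C2*x^4


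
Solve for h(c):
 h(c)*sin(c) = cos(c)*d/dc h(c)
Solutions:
 h(c) = C1/cos(c)


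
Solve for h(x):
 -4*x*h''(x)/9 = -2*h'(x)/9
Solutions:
 h(x) = C1 + C2*x^(3/2)


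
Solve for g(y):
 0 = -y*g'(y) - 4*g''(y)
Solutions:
 g(y) = C1 + C2*erf(sqrt(2)*y/4)


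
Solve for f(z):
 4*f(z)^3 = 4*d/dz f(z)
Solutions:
 f(z) = -sqrt(2)*sqrt(-1/(C1 + z))/2
 f(z) = sqrt(2)*sqrt(-1/(C1 + z))/2


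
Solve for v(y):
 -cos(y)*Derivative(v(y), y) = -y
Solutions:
 v(y) = C1 + Integral(y/cos(y), y)


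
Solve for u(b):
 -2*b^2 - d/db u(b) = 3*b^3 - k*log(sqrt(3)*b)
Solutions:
 u(b) = C1 - 3*b^4/4 - 2*b^3/3 + b*k*log(b) - b*k + b*k*log(3)/2


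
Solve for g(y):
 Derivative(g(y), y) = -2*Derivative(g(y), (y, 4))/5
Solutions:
 g(y) = C1 + C4*exp(-2^(2/3)*5^(1/3)*y/2) + (C2*sin(2^(2/3)*sqrt(3)*5^(1/3)*y/4) + C3*cos(2^(2/3)*sqrt(3)*5^(1/3)*y/4))*exp(2^(2/3)*5^(1/3)*y/4)


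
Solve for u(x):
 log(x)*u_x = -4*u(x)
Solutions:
 u(x) = C1*exp(-4*li(x))


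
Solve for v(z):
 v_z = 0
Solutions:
 v(z) = C1


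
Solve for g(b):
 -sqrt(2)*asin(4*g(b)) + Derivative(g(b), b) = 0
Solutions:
 Integral(1/asin(4*_y), (_y, g(b))) = C1 + sqrt(2)*b


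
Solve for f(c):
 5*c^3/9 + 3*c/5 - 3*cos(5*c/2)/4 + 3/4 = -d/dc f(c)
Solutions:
 f(c) = C1 - 5*c^4/36 - 3*c^2/10 - 3*c/4 + 3*sin(5*c/2)/10


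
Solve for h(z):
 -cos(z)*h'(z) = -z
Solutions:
 h(z) = C1 + Integral(z/cos(z), z)


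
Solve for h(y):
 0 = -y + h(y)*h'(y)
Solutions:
 h(y) = -sqrt(C1 + y^2)
 h(y) = sqrt(C1 + y^2)


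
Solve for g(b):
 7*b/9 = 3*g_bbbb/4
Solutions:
 g(b) = C1 + C2*b + C3*b^2 + C4*b^3 + 7*b^5/810


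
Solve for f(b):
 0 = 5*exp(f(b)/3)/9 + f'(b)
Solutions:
 f(b) = 3*log(1/(C1 + 5*b)) + 9*log(3)


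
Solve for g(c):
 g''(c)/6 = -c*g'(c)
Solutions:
 g(c) = C1 + C2*erf(sqrt(3)*c)


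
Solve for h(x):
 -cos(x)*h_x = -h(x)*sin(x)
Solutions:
 h(x) = C1/cos(x)


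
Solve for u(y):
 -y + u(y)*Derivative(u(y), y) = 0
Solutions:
 u(y) = -sqrt(C1 + y^2)
 u(y) = sqrt(C1 + y^2)


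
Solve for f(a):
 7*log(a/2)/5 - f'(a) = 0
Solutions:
 f(a) = C1 + 7*a*log(a)/5 - 7*a/5 - 7*a*log(2)/5


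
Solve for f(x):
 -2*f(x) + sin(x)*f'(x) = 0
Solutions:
 f(x) = C1*(cos(x) - 1)/(cos(x) + 1)


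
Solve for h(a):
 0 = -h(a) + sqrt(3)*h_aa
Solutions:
 h(a) = C1*exp(-3^(3/4)*a/3) + C2*exp(3^(3/4)*a/3)


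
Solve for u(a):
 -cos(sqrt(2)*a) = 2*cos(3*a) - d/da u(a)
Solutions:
 u(a) = C1 + 2*sin(3*a)/3 + sqrt(2)*sin(sqrt(2)*a)/2


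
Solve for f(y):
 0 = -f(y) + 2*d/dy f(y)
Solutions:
 f(y) = C1*exp(y/2)


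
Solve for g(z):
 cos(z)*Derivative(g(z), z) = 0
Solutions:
 g(z) = C1


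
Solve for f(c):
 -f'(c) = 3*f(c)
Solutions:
 f(c) = C1*exp(-3*c)


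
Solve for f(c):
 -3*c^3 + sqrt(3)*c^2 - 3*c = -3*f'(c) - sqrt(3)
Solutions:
 f(c) = C1 + c^4/4 - sqrt(3)*c^3/9 + c^2/2 - sqrt(3)*c/3


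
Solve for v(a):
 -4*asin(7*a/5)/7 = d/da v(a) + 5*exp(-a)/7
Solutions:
 v(a) = C1 - 4*a*asin(7*a/5)/7 - 4*sqrt(25 - 49*a^2)/49 + 5*exp(-a)/7


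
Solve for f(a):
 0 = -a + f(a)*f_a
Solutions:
 f(a) = -sqrt(C1 + a^2)
 f(a) = sqrt(C1 + a^2)


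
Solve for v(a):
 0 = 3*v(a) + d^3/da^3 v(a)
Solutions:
 v(a) = C3*exp(-3^(1/3)*a) + (C1*sin(3^(5/6)*a/2) + C2*cos(3^(5/6)*a/2))*exp(3^(1/3)*a/2)


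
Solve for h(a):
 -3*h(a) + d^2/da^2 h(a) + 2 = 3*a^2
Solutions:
 h(a) = C1*exp(-sqrt(3)*a) + C2*exp(sqrt(3)*a) - a^2


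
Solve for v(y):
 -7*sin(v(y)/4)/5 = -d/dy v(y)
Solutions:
 -7*y/5 + 2*log(cos(v(y)/4) - 1) - 2*log(cos(v(y)/4) + 1) = C1


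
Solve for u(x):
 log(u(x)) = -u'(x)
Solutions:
 li(u(x)) = C1 - x


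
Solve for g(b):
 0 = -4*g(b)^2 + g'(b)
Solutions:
 g(b) = -1/(C1 + 4*b)


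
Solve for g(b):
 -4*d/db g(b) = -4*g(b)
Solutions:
 g(b) = C1*exp(b)


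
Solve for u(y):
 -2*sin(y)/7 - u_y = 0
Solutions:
 u(y) = C1 + 2*cos(y)/7


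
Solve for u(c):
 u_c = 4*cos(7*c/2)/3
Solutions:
 u(c) = C1 + 8*sin(7*c/2)/21


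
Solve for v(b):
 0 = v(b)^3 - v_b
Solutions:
 v(b) = -sqrt(2)*sqrt(-1/(C1 + b))/2
 v(b) = sqrt(2)*sqrt(-1/(C1 + b))/2


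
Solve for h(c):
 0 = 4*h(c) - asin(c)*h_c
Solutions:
 h(c) = C1*exp(4*Integral(1/asin(c), c))


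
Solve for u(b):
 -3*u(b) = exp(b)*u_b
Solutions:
 u(b) = C1*exp(3*exp(-b))


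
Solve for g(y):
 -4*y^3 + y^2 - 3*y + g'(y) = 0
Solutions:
 g(y) = C1 + y^4 - y^3/3 + 3*y^2/2


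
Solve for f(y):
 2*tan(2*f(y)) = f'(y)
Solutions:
 f(y) = -asin(C1*exp(4*y))/2 + pi/2
 f(y) = asin(C1*exp(4*y))/2


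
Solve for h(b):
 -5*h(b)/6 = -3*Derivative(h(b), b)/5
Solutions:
 h(b) = C1*exp(25*b/18)


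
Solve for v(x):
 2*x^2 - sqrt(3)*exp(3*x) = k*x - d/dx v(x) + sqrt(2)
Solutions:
 v(x) = C1 + k*x^2/2 - 2*x^3/3 + sqrt(2)*x + sqrt(3)*exp(3*x)/3


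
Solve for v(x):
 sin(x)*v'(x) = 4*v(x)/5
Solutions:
 v(x) = C1*(cos(x) - 1)^(2/5)/(cos(x) + 1)^(2/5)


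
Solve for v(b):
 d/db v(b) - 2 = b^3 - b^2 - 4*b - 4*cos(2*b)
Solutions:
 v(b) = C1 + b^4/4 - b^3/3 - 2*b^2 + 2*b - 2*sin(2*b)


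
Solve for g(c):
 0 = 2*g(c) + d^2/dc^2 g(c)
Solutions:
 g(c) = C1*sin(sqrt(2)*c) + C2*cos(sqrt(2)*c)


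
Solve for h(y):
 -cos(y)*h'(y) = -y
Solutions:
 h(y) = C1 + Integral(y/cos(y), y)


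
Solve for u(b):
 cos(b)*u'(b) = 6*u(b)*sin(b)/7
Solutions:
 u(b) = C1/cos(b)^(6/7)


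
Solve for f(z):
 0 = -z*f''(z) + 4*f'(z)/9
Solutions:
 f(z) = C1 + C2*z^(13/9)


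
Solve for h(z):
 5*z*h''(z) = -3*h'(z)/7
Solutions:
 h(z) = C1 + C2*z^(32/35)


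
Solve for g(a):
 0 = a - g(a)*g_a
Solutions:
 g(a) = -sqrt(C1 + a^2)
 g(a) = sqrt(C1 + a^2)


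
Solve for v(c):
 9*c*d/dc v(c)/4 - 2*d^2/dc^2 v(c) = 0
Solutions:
 v(c) = C1 + C2*erfi(3*c/4)


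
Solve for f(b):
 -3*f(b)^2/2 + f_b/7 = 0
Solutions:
 f(b) = -2/(C1 + 21*b)


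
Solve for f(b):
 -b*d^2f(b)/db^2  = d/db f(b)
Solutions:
 f(b) = C1 + C2*log(b)


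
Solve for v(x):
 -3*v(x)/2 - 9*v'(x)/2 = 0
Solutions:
 v(x) = C1*exp(-x/3)


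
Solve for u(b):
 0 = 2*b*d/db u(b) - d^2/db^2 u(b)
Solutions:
 u(b) = C1 + C2*erfi(b)


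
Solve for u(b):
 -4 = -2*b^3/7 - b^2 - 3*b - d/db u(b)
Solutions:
 u(b) = C1 - b^4/14 - b^3/3 - 3*b^2/2 + 4*b


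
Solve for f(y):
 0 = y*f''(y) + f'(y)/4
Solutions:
 f(y) = C1 + C2*y^(3/4)


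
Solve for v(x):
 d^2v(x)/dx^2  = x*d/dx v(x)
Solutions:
 v(x) = C1 + C2*erfi(sqrt(2)*x/2)


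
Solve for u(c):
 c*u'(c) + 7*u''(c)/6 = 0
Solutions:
 u(c) = C1 + C2*erf(sqrt(21)*c/7)


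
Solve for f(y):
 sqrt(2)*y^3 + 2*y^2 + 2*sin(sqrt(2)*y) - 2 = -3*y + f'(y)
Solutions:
 f(y) = C1 + sqrt(2)*y^4/4 + 2*y^3/3 + 3*y^2/2 - 2*y - sqrt(2)*cos(sqrt(2)*y)


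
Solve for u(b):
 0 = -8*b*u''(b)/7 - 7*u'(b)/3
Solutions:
 u(b) = C1 + C2/b^(25/24)


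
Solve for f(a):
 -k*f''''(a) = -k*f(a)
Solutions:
 f(a) = C1*exp(-a) + C2*exp(a) + C3*sin(a) + C4*cos(a)


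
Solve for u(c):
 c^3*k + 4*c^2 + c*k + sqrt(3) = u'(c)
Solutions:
 u(c) = C1 + c^4*k/4 + 4*c^3/3 + c^2*k/2 + sqrt(3)*c


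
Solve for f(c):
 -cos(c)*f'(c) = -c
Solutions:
 f(c) = C1 + Integral(c/cos(c), c)


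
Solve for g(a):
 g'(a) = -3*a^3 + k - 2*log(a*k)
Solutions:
 g(a) = C1 - 3*a^4/4 + a*(k + 2) - 2*a*log(a*k)


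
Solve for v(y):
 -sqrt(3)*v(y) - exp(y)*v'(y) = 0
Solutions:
 v(y) = C1*exp(sqrt(3)*exp(-y))


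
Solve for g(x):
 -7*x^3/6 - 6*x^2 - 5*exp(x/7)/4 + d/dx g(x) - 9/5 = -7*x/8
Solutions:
 g(x) = C1 + 7*x^4/24 + 2*x^3 - 7*x^2/16 + 9*x/5 + 35*exp(x/7)/4


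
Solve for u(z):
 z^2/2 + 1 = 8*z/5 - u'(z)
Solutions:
 u(z) = C1 - z^3/6 + 4*z^2/5 - z


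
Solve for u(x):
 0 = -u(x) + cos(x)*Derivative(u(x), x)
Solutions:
 u(x) = C1*sqrt(sin(x) + 1)/sqrt(sin(x) - 1)


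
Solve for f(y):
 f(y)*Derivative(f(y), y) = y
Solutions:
 f(y) = -sqrt(C1 + y^2)
 f(y) = sqrt(C1 + y^2)


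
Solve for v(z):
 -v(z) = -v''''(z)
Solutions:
 v(z) = C1*exp(-z) + C2*exp(z) + C3*sin(z) + C4*cos(z)


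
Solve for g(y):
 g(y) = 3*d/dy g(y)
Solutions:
 g(y) = C1*exp(y/3)


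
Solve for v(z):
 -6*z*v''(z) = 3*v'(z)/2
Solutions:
 v(z) = C1 + C2*z^(3/4)


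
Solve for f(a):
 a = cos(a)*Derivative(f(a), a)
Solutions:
 f(a) = C1 + Integral(a/cos(a), a)


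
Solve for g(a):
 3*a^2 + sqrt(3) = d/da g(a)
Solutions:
 g(a) = C1 + a^3 + sqrt(3)*a


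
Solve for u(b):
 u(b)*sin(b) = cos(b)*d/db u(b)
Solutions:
 u(b) = C1/cos(b)


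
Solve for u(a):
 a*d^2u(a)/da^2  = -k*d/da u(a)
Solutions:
 u(a) = C1 + a^(1 - re(k))*(C2*sin(log(a)*Abs(im(k))) + C3*cos(log(a)*im(k)))


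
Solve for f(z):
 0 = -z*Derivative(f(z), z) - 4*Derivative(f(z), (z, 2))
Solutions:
 f(z) = C1 + C2*erf(sqrt(2)*z/4)


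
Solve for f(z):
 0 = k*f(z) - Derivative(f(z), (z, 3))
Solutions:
 f(z) = C1*exp(k^(1/3)*z) + C2*exp(k^(1/3)*z*(-1 + sqrt(3)*I)/2) + C3*exp(-k^(1/3)*z*(1 + sqrt(3)*I)/2)


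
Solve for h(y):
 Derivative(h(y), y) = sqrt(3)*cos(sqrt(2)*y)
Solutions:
 h(y) = C1 + sqrt(6)*sin(sqrt(2)*y)/2


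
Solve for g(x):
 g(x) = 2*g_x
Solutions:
 g(x) = C1*exp(x/2)


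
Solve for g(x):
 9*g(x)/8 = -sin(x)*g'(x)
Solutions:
 g(x) = C1*(cos(x) + 1)^(9/16)/(cos(x) - 1)^(9/16)


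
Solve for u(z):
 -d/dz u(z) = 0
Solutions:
 u(z) = C1


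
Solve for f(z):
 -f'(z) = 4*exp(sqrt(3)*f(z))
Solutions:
 f(z) = sqrt(3)*(2*log(1/(C1 + 4*z)) - log(3))/6


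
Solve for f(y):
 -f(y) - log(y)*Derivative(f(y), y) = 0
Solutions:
 f(y) = C1*exp(-li(y))


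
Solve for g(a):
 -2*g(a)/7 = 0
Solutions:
 g(a) = 0


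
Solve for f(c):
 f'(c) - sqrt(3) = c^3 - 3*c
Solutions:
 f(c) = C1 + c^4/4 - 3*c^2/2 + sqrt(3)*c


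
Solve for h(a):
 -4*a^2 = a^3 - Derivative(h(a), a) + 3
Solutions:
 h(a) = C1 + a^4/4 + 4*a^3/3 + 3*a


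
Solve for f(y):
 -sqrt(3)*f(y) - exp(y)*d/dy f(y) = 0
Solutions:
 f(y) = C1*exp(sqrt(3)*exp(-y))


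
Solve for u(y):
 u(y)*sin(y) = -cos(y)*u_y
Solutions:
 u(y) = C1*cos(y)


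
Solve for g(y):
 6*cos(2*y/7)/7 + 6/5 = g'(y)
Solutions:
 g(y) = C1 + 6*y/5 + 3*sin(2*y/7)


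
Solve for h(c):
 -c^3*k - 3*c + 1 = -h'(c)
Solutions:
 h(c) = C1 + c^4*k/4 + 3*c^2/2 - c


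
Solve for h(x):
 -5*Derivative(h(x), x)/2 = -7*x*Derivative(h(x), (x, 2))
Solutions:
 h(x) = C1 + C2*x^(19/14)


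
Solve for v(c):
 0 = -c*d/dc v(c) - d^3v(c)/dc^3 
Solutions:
 v(c) = C1 + Integral(C2*airyai(-c) + C3*airybi(-c), c)


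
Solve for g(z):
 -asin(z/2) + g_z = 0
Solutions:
 g(z) = C1 + z*asin(z/2) + sqrt(4 - z^2)


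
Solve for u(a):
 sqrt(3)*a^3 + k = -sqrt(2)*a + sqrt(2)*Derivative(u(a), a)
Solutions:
 u(a) = C1 + sqrt(6)*a^4/8 + a^2/2 + sqrt(2)*a*k/2


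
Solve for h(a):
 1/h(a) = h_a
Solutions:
 h(a) = -sqrt(C1 + 2*a)
 h(a) = sqrt(C1 + 2*a)


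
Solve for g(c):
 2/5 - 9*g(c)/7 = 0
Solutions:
 g(c) = 14/45


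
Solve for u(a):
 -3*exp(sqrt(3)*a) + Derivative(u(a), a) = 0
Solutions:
 u(a) = C1 + sqrt(3)*exp(sqrt(3)*a)


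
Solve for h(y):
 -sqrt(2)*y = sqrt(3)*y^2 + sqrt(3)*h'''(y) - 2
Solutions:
 h(y) = C1 + C2*y + C3*y^2 - y^5/60 - sqrt(6)*y^4/72 + sqrt(3)*y^3/9


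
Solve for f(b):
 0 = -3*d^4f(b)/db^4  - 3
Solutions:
 f(b) = C1 + C2*b + C3*b^2 + C4*b^3 - b^4/24


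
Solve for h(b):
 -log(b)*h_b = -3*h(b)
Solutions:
 h(b) = C1*exp(3*li(b))


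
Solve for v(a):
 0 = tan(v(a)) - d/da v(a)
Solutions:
 v(a) = pi - asin(C1*exp(a))
 v(a) = asin(C1*exp(a))


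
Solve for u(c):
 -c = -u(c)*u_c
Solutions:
 u(c) = -sqrt(C1 + c^2)
 u(c) = sqrt(C1 + c^2)


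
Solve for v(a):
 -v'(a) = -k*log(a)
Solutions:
 v(a) = C1 + a*k*log(a) - a*k


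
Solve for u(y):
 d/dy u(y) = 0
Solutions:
 u(y) = C1


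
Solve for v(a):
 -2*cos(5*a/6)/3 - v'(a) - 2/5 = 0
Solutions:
 v(a) = C1 - 2*a/5 - 4*sin(5*a/6)/5


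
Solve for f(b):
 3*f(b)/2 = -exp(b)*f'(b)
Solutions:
 f(b) = C1*exp(3*exp(-b)/2)


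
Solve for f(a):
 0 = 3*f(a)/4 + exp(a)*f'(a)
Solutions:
 f(a) = C1*exp(3*exp(-a)/4)


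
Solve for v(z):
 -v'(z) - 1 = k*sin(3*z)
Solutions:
 v(z) = C1 + k*cos(3*z)/3 - z


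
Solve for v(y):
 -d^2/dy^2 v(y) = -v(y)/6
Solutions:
 v(y) = C1*exp(-sqrt(6)*y/6) + C2*exp(sqrt(6)*y/6)


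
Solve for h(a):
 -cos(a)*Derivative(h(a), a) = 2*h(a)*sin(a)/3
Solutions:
 h(a) = C1*cos(a)^(2/3)


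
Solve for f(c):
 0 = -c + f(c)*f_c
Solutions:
 f(c) = -sqrt(C1 + c^2)
 f(c) = sqrt(C1 + c^2)


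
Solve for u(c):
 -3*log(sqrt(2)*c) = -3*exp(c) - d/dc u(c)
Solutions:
 u(c) = C1 + 3*c*log(c) + c*(-3 + 3*log(2)/2) - 3*exp(c)


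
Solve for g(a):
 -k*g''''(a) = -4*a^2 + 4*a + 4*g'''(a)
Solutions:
 g(a) = C1 + C2*a + C3*a^2 + C4*exp(-4*a/k) + a^5/60 - a^4*(k + 2)/48 + a^3*k*(k + 2)/48


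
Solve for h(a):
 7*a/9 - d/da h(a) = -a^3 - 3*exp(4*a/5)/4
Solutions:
 h(a) = C1 + a^4/4 + 7*a^2/18 + 15*exp(4*a/5)/16


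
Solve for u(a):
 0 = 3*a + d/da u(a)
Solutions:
 u(a) = C1 - 3*a^2/2


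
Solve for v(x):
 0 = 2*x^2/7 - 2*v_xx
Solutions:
 v(x) = C1 + C2*x + x^4/84


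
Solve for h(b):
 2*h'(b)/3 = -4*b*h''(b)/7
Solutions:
 h(b) = C1 + C2/b^(1/6)


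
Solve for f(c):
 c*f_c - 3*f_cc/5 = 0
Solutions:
 f(c) = C1 + C2*erfi(sqrt(30)*c/6)


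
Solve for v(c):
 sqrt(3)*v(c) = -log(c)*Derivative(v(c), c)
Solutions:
 v(c) = C1*exp(-sqrt(3)*li(c))


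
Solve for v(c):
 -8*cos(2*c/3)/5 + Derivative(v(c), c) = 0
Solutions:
 v(c) = C1 + 12*sin(2*c/3)/5


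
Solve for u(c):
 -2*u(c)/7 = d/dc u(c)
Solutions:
 u(c) = C1*exp(-2*c/7)


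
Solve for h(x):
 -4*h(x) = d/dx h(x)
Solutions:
 h(x) = C1*exp(-4*x)


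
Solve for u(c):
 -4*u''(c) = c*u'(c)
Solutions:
 u(c) = C1 + C2*erf(sqrt(2)*c/4)


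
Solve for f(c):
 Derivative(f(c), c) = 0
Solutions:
 f(c) = C1


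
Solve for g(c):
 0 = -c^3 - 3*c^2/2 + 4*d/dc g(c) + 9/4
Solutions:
 g(c) = C1 + c^4/16 + c^3/8 - 9*c/16


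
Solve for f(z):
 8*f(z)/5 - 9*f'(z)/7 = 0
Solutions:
 f(z) = C1*exp(56*z/45)


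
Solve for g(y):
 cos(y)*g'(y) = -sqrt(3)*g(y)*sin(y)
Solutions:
 g(y) = C1*cos(y)^(sqrt(3))


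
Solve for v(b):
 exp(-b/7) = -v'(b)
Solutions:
 v(b) = C1 + 7*exp(-b/7)


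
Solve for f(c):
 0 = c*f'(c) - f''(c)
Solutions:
 f(c) = C1 + C2*erfi(sqrt(2)*c/2)


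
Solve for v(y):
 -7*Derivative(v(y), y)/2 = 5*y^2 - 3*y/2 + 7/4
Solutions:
 v(y) = C1 - 10*y^3/21 + 3*y^2/14 - y/2


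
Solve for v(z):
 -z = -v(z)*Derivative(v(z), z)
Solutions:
 v(z) = -sqrt(C1 + z^2)
 v(z) = sqrt(C1 + z^2)


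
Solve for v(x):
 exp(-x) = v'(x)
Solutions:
 v(x) = C1 - exp(-x)


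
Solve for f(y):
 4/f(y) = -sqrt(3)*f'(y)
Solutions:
 f(y) = -sqrt(C1 - 24*sqrt(3)*y)/3
 f(y) = sqrt(C1 - 24*sqrt(3)*y)/3


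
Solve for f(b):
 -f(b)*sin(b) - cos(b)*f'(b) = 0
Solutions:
 f(b) = C1*cos(b)


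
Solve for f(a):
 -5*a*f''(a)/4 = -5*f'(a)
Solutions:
 f(a) = C1 + C2*a^5


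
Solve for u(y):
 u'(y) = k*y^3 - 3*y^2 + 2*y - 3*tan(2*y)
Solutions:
 u(y) = C1 + k*y^4/4 - y^3 + y^2 + 3*log(cos(2*y))/2


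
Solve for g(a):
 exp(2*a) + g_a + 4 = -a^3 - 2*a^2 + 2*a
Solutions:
 g(a) = C1 - a^4/4 - 2*a^3/3 + a^2 - 4*a - exp(2*a)/2


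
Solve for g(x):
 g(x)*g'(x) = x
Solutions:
 g(x) = -sqrt(C1 + x^2)
 g(x) = sqrt(C1 + x^2)


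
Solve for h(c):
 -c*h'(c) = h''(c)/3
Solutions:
 h(c) = C1 + C2*erf(sqrt(6)*c/2)


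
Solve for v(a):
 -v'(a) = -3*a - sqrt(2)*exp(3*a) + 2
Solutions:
 v(a) = C1 + 3*a^2/2 - 2*a + sqrt(2)*exp(3*a)/3


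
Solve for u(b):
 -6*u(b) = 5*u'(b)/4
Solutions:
 u(b) = C1*exp(-24*b/5)


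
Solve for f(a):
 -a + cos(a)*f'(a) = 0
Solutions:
 f(a) = C1 + Integral(a/cos(a), a)


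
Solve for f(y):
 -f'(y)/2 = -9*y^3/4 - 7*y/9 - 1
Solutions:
 f(y) = C1 + 9*y^4/8 + 7*y^2/9 + 2*y


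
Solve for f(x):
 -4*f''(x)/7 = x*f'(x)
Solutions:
 f(x) = C1 + C2*erf(sqrt(14)*x/4)


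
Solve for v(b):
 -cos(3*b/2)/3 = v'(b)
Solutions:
 v(b) = C1 - 2*sin(3*b/2)/9


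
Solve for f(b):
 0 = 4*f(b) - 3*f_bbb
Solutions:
 f(b) = C3*exp(6^(2/3)*b/3) + (C1*sin(2^(2/3)*3^(1/6)*b/2) + C2*cos(2^(2/3)*3^(1/6)*b/2))*exp(-6^(2/3)*b/6)


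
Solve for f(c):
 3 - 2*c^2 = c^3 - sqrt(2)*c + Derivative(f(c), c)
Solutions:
 f(c) = C1 - c^4/4 - 2*c^3/3 + sqrt(2)*c^2/2 + 3*c


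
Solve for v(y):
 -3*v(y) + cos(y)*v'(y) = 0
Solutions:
 v(y) = C1*(sin(y) + 1)^(3/2)/(sin(y) - 1)^(3/2)


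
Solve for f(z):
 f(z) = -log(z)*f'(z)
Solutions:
 f(z) = C1*exp(-li(z))


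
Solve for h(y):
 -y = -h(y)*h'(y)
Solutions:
 h(y) = -sqrt(C1 + y^2)
 h(y) = sqrt(C1 + y^2)


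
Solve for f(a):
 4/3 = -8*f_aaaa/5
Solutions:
 f(a) = C1 + C2*a + C3*a^2 + C4*a^3 - 5*a^4/144


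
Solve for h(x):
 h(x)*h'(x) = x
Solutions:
 h(x) = -sqrt(C1 + x^2)
 h(x) = sqrt(C1 + x^2)


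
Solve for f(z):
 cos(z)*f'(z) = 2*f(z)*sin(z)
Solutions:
 f(z) = C1/cos(z)^2
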